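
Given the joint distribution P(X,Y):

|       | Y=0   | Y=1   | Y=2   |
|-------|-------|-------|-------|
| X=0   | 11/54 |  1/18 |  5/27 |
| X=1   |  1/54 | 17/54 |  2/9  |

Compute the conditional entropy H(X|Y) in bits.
0.7228 bits

H(X|Y) = H(X,Y) - H(Y)

H(X,Y) = -Σ_{x,y} P(x,y) log₂ P(x,y). Per-cell terms -P(x,y)·log₂P(x,y):
  X=0: 0.4676, 0.2317, 0.4505
  X=1: 0.1066, 0.5249, 0.4822
Sum of the 6 terms: H(X,Y) = 2.2635 bits

Marginal of Y (column sums):
  P(Y=0) = 11/54 + 1/54 = 2/9
  P(Y=1) = 1/18 + 17/54 = 10/27
  P(Y=2) = 5/27 + 2/9 = 11/27
H(Y) = -[(2/9)·log₂(2/9) + (10/27)·log₂(10/27) + (11/27)·log₂(11/27)]
  = 0.4822 + 0.5307 + 0.5278 = 1.5407 bits

H(X|Y) = H(X,Y) - H(Y) = 2.2635 - 1.5407 = 0.7228 bits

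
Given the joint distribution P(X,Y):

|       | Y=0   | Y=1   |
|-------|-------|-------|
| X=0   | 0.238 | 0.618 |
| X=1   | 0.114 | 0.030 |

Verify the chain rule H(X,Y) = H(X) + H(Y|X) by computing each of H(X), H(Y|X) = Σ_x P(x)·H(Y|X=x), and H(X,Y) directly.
H(X) = 0.5946 bits, H(Y|X) = 0.8363 bits, H(X,Y) = 1.4309 bits

Marginal of X (row sums):
  P(X=0) = 0.238 + 0.618 = 0.856
  P(X=1) = 0.114 + 0.030 = 0.144
H(X) = -[0.856·log₂(0.856) + 0.144·log₂(0.144)]
  = 0.1920 + 0.4026 = 0.5946 bits

H(Y|X) = Σ_x P(x)·H(Y|X=x):
  X=0: P(X=0) = 0.856, P(Y|X=0) = (119/428, 309/428) → H(Y|X=0) = 0.8528
  X=1: P(X=1) = 0.144, P(Y|X=1) = (19/24, 5/24) → H(Y|X=1) = 0.7383
H(Y|X) = 0.856·0.8528 + 0.144·0.7383 = 0.8363 bits

H(X,Y) = -Σ_{x,y} P(x,y) log₂ P(x,y). Per-cell terms -P(x,y)·log₂P(x,y):
  X=0: 0.4929, 0.4291
  X=1: 0.3571, 0.1518
Sum of the 4 terms: H(X,Y) = 1.4309 bits

Chain rule check:
  H(X) + H(Y|X) = 0.5946 + 0.8363 = 1.4309 bits
  H(X,Y) = 1.4309 bits
✓ Chain rule verified.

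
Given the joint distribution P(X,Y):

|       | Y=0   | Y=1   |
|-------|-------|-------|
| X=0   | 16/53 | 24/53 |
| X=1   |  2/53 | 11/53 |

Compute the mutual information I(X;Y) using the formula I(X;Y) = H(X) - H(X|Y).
0.0397 bits

I(X;Y) = H(X) - H(X|Y)

Marginal of X (row sums):
  P(X=0) = 16/53 + 24/53 = 40/53
  P(X=1) = 2/53 + 11/53 = 13/53
H(X) = -[(40/53)·log₂(40/53) + (13/53)·log₂(13/53)]
  = 0.306409 + 0.497307 = 0.803716 bits

Marginal of Y (column sums):
  P(Y=0) = 16/53 + 2/53 = 18/53
  P(Y=1) = 24/53 + 11/53 = 35/53
H(X|Y) = Σ_y P(y)·H(X|Y=y):
  Y=0: P(Y=0) = 18/53, P(X|Y=0) = (8/9, 1/9) → H(X|Y=0) = 0.503258
  Y=1: P(Y=1) = 35/53, P(X|Y=1) = (24/35, 11/35) → H(X|Y=1) = 0.898059
H(X|Y) = (18/53)·0.503258 + (35/53)·0.898059 = 0.763976 bits

I(X;Y) = H(X) - H(X|Y) = 0.803716 - 0.763976 = 0.0397 bits

Cross-check via I(X;Y) = H(X) + H(Y) - H(X,Y): computing H(Y) from the column sums and H(X,Y) from the 4 cells in the same way gives H(Y) = 0.924457 bits and H(X,Y) = 1.688433 bits, so
I(X;Y) = 0.803716 + 0.924457 - 1.688433 = 0.0397 bits ✓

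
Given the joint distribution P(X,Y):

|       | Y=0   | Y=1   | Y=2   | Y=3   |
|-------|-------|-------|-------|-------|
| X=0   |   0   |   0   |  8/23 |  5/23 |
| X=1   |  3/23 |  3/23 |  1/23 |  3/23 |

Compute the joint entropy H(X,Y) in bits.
2.3551 bits

H(X,Y) = -Σ_{x,y} P(x,y) log₂ P(x,y). Per-cell terms -P(x,y)·log₂P(x,y):
  X=0: 0.0000, 0.0000, 0.5299, 0.4786
  X=1: 0.3833, 0.3833, 0.1967, 0.3833
  (cells with P = 0 contribute 0)
Sum of the 8 terms: H(X,Y) = 2.3551 bits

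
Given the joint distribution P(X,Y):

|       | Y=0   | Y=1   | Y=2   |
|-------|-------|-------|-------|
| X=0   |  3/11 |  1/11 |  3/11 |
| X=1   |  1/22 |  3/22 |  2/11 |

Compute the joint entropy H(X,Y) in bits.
2.3788 bits

H(X,Y) = -Σ_{x,y} P(x,y) log₂ P(x,y). Per-cell terms -P(x,y)·log₂P(x,y):
  X=0: 0.5112, 0.3145, 0.5112
  X=1: 0.2027, 0.3920, 0.4472
Sum of the 6 terms: H(X,Y) = 2.3788 bits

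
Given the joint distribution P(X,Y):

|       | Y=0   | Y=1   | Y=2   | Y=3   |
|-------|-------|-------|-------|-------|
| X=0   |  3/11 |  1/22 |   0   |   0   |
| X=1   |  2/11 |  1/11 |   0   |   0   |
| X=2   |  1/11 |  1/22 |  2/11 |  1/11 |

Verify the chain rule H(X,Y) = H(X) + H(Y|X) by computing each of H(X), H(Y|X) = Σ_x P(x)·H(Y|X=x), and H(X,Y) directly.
H(X) = 1.5644 bits, H(Y|X) = 1.1900 bits, H(X,Y) = 2.7544 bits

Marginal of X (row sums):
  P(X=0) = 3/11 + 1/22 + 0 + 0 = 7/22
  P(X=1) = 2/11 + 1/11 + 0 + 0 = 3/11
  P(X=2) = 1/11 + 1/22 + 2/11 + 1/11 = 9/22
H(X) = -[(7/22)·log₂(7/22) + (3/11)·log₂(3/11) + (9/22)·log₂(9/22)]
  = 0.52566 + 0.51122 + 0.52753 = 1.5644 bits

H(Y|X) = Σ_x P(x)·H(Y|X=x):
  X=0: P(X=0) = 7/22, P(Y|X=0) = (6/7, 1/7, 0, 0) → H(Y|X=0) = 0.59167
  X=1: P(X=1) = 3/11, P(Y|X=1) = (2/3, 1/3, 0, 0) → H(Y|X=1) = 0.91830
  X=2: P(X=2) = 9/22, P(Y|X=2) = (2/9, 1/9, 4/9, 2/9) → H(Y|X=2) = 1.83659
H(Y|X) = (7/22)·0.59167 + (3/11)·0.91830 + (9/22)·1.83659 = 1.1900 bits

H(X,Y) = -Σ_{x,y} P(x,y) log₂ P(x,y). Per-cell terms -P(x,y)·log₂P(x,y):
  X=0: 0.51122, 0.20270, 0.00000, 0.00000
  X=1: 0.44717, 0.31449, 0.00000, 0.00000
  X=2: 0.31449, 0.20270, 0.44717, 0.31449
  (cells with P = 0 contribute 0)
Sum of the 12 terms: H(X,Y) = 2.7544 bits

Chain rule check:
  H(X) + H(Y|X) = 1.5644 + 1.1900 = 2.7544 bits
  H(X,Y) = 2.7544 bits
✓ Chain rule verified.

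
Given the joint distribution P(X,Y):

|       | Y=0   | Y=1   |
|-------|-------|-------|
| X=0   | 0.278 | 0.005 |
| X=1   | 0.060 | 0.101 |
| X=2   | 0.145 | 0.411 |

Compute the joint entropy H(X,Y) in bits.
2.0604 bits

H(X,Y) = -Σ_{x,y} P(x,y) log₂ P(x,y). Per-cell terms -P(x,y)·log₂P(x,y):
  X=0: 0.5134, 0.0382
  X=1: 0.2435, 0.3341
  X=2: 0.4040, 0.5272
Sum of the 6 terms: H(X,Y) = 2.0604 bits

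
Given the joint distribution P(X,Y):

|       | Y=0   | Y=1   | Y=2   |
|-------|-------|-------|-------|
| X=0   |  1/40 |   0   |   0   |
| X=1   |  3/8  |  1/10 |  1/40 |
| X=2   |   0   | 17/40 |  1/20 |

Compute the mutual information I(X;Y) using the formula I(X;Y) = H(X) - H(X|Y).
0.5706 bits

I(X;Y) = H(X) - H(X|Y)

Marginal of X (row sums):
  P(X=0) = 1/40 + 0 + 0 = 1/40
  P(X=1) = 3/8 + 1/10 + 1/40 = 1/2
  P(X=2) = 0 + 17/40 + 1/20 = 19/40
H(X) = -[(1/40)·log₂(1/40) + (1/2)·log₂(1/2) + (19/40)·log₂(19/40)]
  = 0.1330 + 0.5000 + 0.5102 = 1.1432 bits

Marginal of Y (column sums):
  P(Y=0) = 1/40 + 3/8 + 0 = 2/5
  P(Y=1) = 0 + 1/10 + 17/40 = 21/40
  P(Y=2) = 0 + 1/40 + 1/20 = 3/40
H(X|Y) = Σ_y P(y)·H(X|Y=y):
  Y=0: P(Y=0) = 2/5, P(X|Y=0) = (1/16, 15/16, 0) → H(X|Y=0) = 0.3373
  Y=1: P(Y=1) = 21/40, P(X|Y=1) = (0, 4/21, 17/21) → H(X|Y=1) = 0.7025
  Y=2: P(Y=2) = 3/40, P(X|Y=2) = (0, 1/3, 2/3) → H(X|Y=2) = 0.9183
H(X|Y) = (2/5)·0.3373 + (21/40)·0.7025 + (3/40)·0.9183 = 0.5726 bits

I(X;Y) = H(X) - H(X|Y) = 1.1432 - 0.5726 = 0.5706 bits

Cross-check via I(X;Y) = H(X) + H(Y) - H(X,Y): computing H(Y) from the column sums and H(X,Y) from the 9 cells in the same way gives H(Y) = 1.2971 bits and H(X,Y) = 1.8697 bits, so
I(X;Y) = 1.1432 + 1.2971 - 1.8697 = 0.5706 bits ✓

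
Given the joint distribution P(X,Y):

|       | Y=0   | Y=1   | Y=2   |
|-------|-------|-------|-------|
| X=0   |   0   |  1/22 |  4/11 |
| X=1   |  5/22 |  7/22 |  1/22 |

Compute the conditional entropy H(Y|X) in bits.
0.9715 bits

H(Y|X) = H(X,Y) - H(X)

H(X,Y) = -Σ_{x,y} P(x,y) log₂ P(x,y). Per-cell terms -P(x,y)·log₂P(x,y):
  X=0: 0.000000, 0.202701, 0.530702
  X=1: 0.485796, 0.525661, 0.202701
  (cells with P = 0 contribute 0)
Sum of the 6 terms: H(X,Y) = 1.94756 bits

Marginal of X (row sums):
  P(X=0) = 0 + 1/22 + 4/11 = 9/22
  P(X=1) = 5/22 + 7/22 + 1/22 = 13/22
H(X) = -[(9/22)·log₂(9/22) + (13/22)·log₂(13/22)]
  = 0.527525 + 0.448495 = 0.97602 bits

H(Y|X) = H(X,Y) - H(X) = 1.94756 - 0.97602 = 0.9715 bits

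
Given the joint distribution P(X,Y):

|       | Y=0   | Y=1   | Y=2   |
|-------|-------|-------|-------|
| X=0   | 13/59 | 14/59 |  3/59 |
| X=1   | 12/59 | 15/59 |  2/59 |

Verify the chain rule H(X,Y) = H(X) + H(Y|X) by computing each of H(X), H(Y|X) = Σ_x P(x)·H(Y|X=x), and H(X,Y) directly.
H(X) = 0.9998 bits, H(Y|X) = 1.3271 bits, H(X,Y) = 2.3269 bits

Marginal of X (row sums):
  P(X=0) = 13/59 + 14/59 + 3/59 = 30/59
  P(X=1) = 12/59 + 15/59 + 2/59 = 29/59
H(X) = -[(30/59)·log₂(30/59) + (29/59)·log₂(29/59)]
  = 0.49615 + 0.50365 = 0.9998 bits

H(Y|X) = Σ_x P(x)·H(Y|X=x):
  X=0: P(X=0) = 30/59, P(Y|X=0) = (13/30, 7/15, 1/10) → H(Y|X=0) = 1.36810
  X=1: P(X=1) = 29/59, P(Y|X=1) = (12/29, 15/29, 2/29) → H(Y|X=1) = 1.28478
H(Y|X) = (30/59)·1.36810 + (29/59)·1.28478 = 1.3271 bits

H(X,Y) = -Σ_{x,y} P(x,y) log₂ P(x,y). Per-cell terms -P(x,y)·log₂P(x,y):
  X=0: 0.48082, 0.49244, 0.21853
  X=1: 0.46732, 0.50231, 0.16551
Sum of the 6 terms: H(X,Y) = 2.3269 bits

Chain rule check:
  H(X) + H(Y|X) = 0.9998 + 1.3271 = 2.3269 bits
  H(X,Y) = 2.3269 bits
✓ Chain rule verified.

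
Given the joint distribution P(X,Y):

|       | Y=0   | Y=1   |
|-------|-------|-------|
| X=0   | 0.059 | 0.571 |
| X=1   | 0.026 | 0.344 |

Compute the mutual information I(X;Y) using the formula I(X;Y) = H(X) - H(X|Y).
0.0012 bits

I(X;Y) = H(X) - H(X|Y)

Marginal of X (row sums):
  P(X=0) = 0.059 + 0.571 = 0.630
  P(X=1) = 0.026 + 0.344 = 0.370
H(X) = -[0.630·log₂(0.630) + 0.370·log₂(0.370)]
  = 0.41994 + 0.53073 = 0.95067 bits

Marginal of Y (column sums):
  P(Y=0) = 0.059 + 0.026 = 0.085
  P(Y=1) = 0.571 + 0.344 = 0.915
H(X|Y) = Σ_y P(y)·H(X|Y=y):
  Y=0: P(Y=0) = 0.085, P(X|Y=0) = (59/85, 26/85) → H(X|Y=0) = 0.88836
  Y=1: P(Y=1) = 0.915, P(X|Y=1) = (571/915, 344/915) → H(X|Y=1) = 0.95514
H(X|Y) = 0.085·0.88836 + 0.915·0.95514 = 0.94946 bits

I(X;Y) = H(X) - H(X|Y) = 0.95067 - 0.94946 = 0.0012 bits

Cross-check via I(X;Y) = H(X) + H(Y) - H(X,Y): computing H(Y) from the column sums and H(X,Y) from the 4 cells in the same way gives H(Y) = 0.41956 bits and H(X,Y) = 1.36902 bits, so
I(X;Y) = 0.95067 + 0.41956 - 1.36902 = 0.0012 bits ✓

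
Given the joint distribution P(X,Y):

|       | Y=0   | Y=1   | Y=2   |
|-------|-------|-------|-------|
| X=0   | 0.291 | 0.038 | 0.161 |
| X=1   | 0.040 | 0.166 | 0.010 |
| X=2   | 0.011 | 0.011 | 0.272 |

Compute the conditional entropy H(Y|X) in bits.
0.9570 bits

H(Y|X) = H(X,Y) - H(X)

H(X,Y) = -Σ_{x,y} P(x,y) log₂ P(x,y). Per-cell terms -P(x,y)·log₂P(x,y):
  X=0: 0.518245, 0.179279, 0.424214
  X=1: 0.185754, 0.430064, 0.066439
  X=2: 0.071570, 0.071570, 0.510903
Sum of the 9 terms: H(X,Y) = 2.45804 bits

Marginal of X (row sums):
  P(X=0) = 0.291 + 0.038 + 0.161 = 0.490
  P(X=1) = 0.040 + 0.166 + 0.010 = 0.216
  P(X=2) = 0.011 + 0.011 + 0.272 = 0.294
H(X) = -[0.490·log₂(0.490) + 0.216·log₂(0.216) + 0.294·log₂(0.294)]
  = 0.504282 + 0.477554 + 0.519237 = 1.50107 bits

H(Y|X) = H(X,Y) - H(X) = 2.45804 - 1.50107 = 0.9570 bits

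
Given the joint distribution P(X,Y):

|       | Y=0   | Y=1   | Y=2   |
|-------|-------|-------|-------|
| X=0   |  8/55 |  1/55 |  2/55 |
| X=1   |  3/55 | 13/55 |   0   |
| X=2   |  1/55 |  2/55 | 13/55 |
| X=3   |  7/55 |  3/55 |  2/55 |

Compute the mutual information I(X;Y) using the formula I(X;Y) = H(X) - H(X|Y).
0.6067 bits

I(X;Y) = H(X) - H(X|Y)

Marginal of X (row sums):
  P(X=0) = 8/55 + 1/55 + 2/55 = 1/5
  P(X=1) = 3/55 + 13/55 + 0 = 16/55
  P(X=2) = 1/55 + 2/55 + 13/55 = 16/55
  P(X=3) = 7/55 + 3/55 + 2/55 = 12/55
H(X) = -[(1/5)·log₂(1/5) + (16/55)·log₂(16/55) + (16/55)·log₂(16/55) + (12/55)·log₂(12/55)]
  = 0.464386 + 0.518214 + 0.518214 + 0.479214 = 1.98003 bits

Marginal of Y (column sums):
  P(Y=0) = 8/55 + 3/55 + 1/55 + 7/55 = 19/55
  P(Y=1) = 1/55 + 13/55 + 2/55 + 3/55 = 19/55
  P(Y=2) = 2/55 + 0 + 13/55 + 2/55 = 17/55
H(X|Y) = Σ_y P(y)·H(X|Y=y):
  Y=0: P(Y=0) = 19/55, P(X|Y=0) = (8/19, 3/19, 1/19, 7/19) → H(X|Y=0) = 1.700224
  Y=1: P(Y=1) = 19/55, P(X|Y=1) = (1/19, 13/19, 2/19, 3/19) → H(X|Y=1) = 1.360527
  Y=2: P(Y=2) = 17/55, P(X|Y=2) = (2/17, 0, 13/17, 2/17) → H(X|Y=2) = 1.022421
H(X|Y) = (19/55)·1.700224 + (19/55)·1.360527 + (17/55)·1.022421 = 1.37337 bits

I(X;Y) = H(X) - H(X|Y) = 1.98003 - 1.37337 = 0.6067 bits

Cross-check via I(X;Y) = H(X) + H(Y) - H(X,Y): computing H(Y) from the column sums and H(X,Y) from the 12 cells in the same way gives H(Y) = 1.58303 bits and H(X,Y) = 2.95640 bits, so
I(X;Y) = 1.98003 + 1.58303 - 2.95640 = 0.6067 bits ✓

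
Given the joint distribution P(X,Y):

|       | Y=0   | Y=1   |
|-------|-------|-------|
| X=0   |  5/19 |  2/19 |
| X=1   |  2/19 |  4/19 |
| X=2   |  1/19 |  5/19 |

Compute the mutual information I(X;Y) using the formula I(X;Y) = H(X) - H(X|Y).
0.1687 bits

I(X;Y) = H(X) - H(X|Y)

Marginal of X (row sums):
  P(X=0) = 5/19 + 2/19 = 7/19
  P(X=1) = 2/19 + 4/19 = 6/19
  P(X=2) = 1/19 + 5/19 = 6/19
H(X) = -[(7/19)·log₂(7/19) + (6/19)·log₂(6/19) + (6/19)·log₂(6/19)]
  = 0.530737 + 0.525147 + 0.525147 = 1.58103 bits

Marginal of Y (column sums):
  P(Y=0) = 5/19 + 2/19 + 1/19 = 8/19
  P(Y=1) = 2/19 + 4/19 + 5/19 = 11/19
H(X|Y) = Σ_y P(y)·H(X|Y=y):
  Y=0: P(Y=0) = 8/19, P(X|Y=0) = (5/8, 1/4, 1/8) → H(X|Y=0) = 1.298795
  Y=1: P(Y=1) = 11/19, P(X|Y=1) = (2/11, 4/11, 5/11) → H(X|Y=1) = 1.494919
H(X|Y) = (8/19)·1.298795 + (11/19)·1.494919 = 1.41234 bits

I(X;Y) = H(X) - H(X|Y) = 1.58103 - 1.41234 = 0.1687 bits

Cross-check via I(X;Y) = H(X) + H(Y) - H(X,Y): computing H(Y) from the column sums and H(X,Y) from the 6 cells in the same way gives H(Y) = 0.98194 bits and H(X,Y) = 2.39428 bits, so
I(X;Y) = 1.58103 + 0.98194 - 2.39428 = 0.1687 bits ✓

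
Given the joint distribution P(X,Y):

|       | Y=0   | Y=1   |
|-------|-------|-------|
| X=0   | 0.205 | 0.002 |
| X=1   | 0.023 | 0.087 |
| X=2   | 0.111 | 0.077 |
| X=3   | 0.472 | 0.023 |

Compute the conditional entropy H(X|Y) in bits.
1.4922 bits

H(X|Y) = H(X,Y) - H(Y)

H(X,Y) = -Σ_{x,y} P(x,y) log₂ P(x,y). Per-cell terms -P(x,y)·log₂P(x,y):
  X=0: 0.468692, 0.017932
  X=1: 0.125171, 0.306487
  X=2: 0.352022, 0.284823
  X=3: 0.511243, 0.125171
Sum of the 8 terms: H(X,Y) = 2.19154 bits

Marginal of Y (column sums):
  P(Y=0) = 0.205 + 0.023 + 0.111 + 0.472 = 0.811
  P(Y=1) = 0.002 + 0.087 + 0.077 + 0.023 = 0.189
H(Y) = -[0.811·log₂(0.811) + 0.189·log₂(0.189)]
  = 0.245105 + 0.454269 = 0.69937 bits

H(X|Y) = H(X,Y) - H(Y) = 2.19154 - 0.69937 = 1.4922 bits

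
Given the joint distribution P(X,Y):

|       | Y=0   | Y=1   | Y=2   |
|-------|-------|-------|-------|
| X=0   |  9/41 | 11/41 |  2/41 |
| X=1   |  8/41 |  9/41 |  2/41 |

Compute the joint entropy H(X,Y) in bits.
2.3548 bits

H(X,Y) = -Σ_{x,y} P(x,y) log₂ P(x,y). Per-cell terms -P(x,y)·log₂P(x,y):
  X=0: 0.48021, 0.50925, 0.21256
  X=1: 0.46001, 0.48021, 0.21256
Sum of the 6 terms: H(X,Y) = 2.3548 bits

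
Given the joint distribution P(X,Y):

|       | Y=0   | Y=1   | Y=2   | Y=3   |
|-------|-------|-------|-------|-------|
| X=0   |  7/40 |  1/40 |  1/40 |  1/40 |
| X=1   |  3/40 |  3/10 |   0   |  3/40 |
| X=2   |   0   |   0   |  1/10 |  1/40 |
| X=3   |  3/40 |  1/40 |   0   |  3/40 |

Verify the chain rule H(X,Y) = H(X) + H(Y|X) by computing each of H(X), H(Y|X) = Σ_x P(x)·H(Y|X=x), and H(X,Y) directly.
H(X) = 1.8335 bits, H(Y|X) = 1.2462 bits, H(X,Y) = 3.0797 bits

Marginal of X (row sums):
  P(X=0) = 7/40 + 1/40 + 1/40 + 1/40 = 1/4
  P(X=1) = 3/40 + 3/10 + 0 + 3/40 = 9/20
  P(X=2) = 0 + 0 + 1/10 + 1/40 = 1/8
  P(X=3) = 3/40 + 1/40 + 0 + 3/40 = 7/40
H(X) = -[(1/4)·log₂(1/4) + (9/20)·log₂(9/20) + (1/8)·log₂(1/8) + (7/40)·log₂(7/40)]
  = 0.500000 + 0.518401 + 0.375000 + 0.440050 = 1.8335 bits

H(Y|X) = Σ_x P(x)·H(Y|X=x):
  X=0: P(X=0) = 1/4, P(Y|X=0) = (7/10, 1/10, 1/10, 1/10) → H(Y|X=0) = 1.356780
  X=1: P(X=1) = 9/20, P(Y|X=1) = (1/6, 2/3, 0, 1/6) → H(Y|X=1) = 1.251629
  X=2: P(X=2) = 1/8, P(Y|X=2) = (0, 0, 4/5, 1/5) → H(Y|X=2) = 0.721928
  X=3: P(X=3) = 7/40, P(Y|X=3) = (3/7, 1/7, 0, 3/7) → H(Y|X=3) = 1.448816
H(Y|X) = (1/4)·1.356780 + (9/20)·1.251629 + (1/8)·0.721928 + (7/40)·1.448816 = 1.2462 bits

H(X,Y) = -Σ_{x,y} P(x,y) log₂ P(x,y). Per-cell terms -P(x,y)·log₂P(x,y):
  X=0: 0.440050, 0.133048, 0.133048, 0.133048
  X=1: 0.280272, 0.521090, 0.000000, 0.280272
  X=2: 0.000000, 0.000000, 0.332193, 0.133048
  X=3: 0.280272, 0.133048, 0.000000, 0.280272
  (cells with P = 0 contribute 0)
Sum of the 16 terms: H(X,Y) = 3.0797 bits

Chain rule check:
  H(X) + H(Y|X) = 1.8335 + 1.2462 = 3.0797 bits
  H(X,Y) = 3.0797 bits
✓ Chain rule verified.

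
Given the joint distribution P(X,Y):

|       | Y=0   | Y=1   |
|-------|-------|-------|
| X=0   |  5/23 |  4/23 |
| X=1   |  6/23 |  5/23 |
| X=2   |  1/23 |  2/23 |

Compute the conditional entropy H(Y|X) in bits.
0.9830 bits

H(Y|X) = H(X,Y) - H(X)

H(X,Y) = -Σ_{x,y} P(x,y) log₂ P(x,y). Per-cell terms -P(x,y)·log₂P(x,y):
  X=0: 0.4786, 0.4389
  X=1: 0.5057, 0.4786
  X=2: 0.1967, 0.3064
Sum of the 6 terms: H(X,Y) = 2.4049 bits

Marginal of X (row sums):
  P(X=0) = 5/23 + 4/23 = 9/23
  P(X=1) = 6/23 + 5/23 = 11/23
  P(X=2) = 1/23 + 2/23 = 3/23
H(X) = -[(9/23)·log₂(9/23) + (11/23)·log₂(11/23) + (3/23)·log₂(3/23)]
  = 0.5297 + 0.5089 + 0.3833 = 1.4219 bits

H(Y|X) = H(X,Y) - H(X) = 2.4049 - 1.4219 = 0.9830 bits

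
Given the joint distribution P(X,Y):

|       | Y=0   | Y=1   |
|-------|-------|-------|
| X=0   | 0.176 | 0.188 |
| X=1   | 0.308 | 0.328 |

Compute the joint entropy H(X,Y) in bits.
1.9452 bits

H(X,Y) = -Σ_{x,y} P(x,y) log₂ P(x,y). Per-cell terms -P(x,y)·log₂P(x,y):
  X=0: 0.4411, 0.4533
  X=1: 0.5233, 0.5275
Sum of the 4 terms: H(X,Y) = 1.9452 bits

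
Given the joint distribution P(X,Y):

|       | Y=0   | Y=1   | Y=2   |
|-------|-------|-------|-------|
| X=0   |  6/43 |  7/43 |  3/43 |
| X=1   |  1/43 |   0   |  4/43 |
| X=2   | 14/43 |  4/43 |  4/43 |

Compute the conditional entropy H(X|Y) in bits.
1.1890 bits

H(X|Y) = H(X,Y) - H(Y)

H(X,Y) = -Σ_{x,y} P(x,y) log₂ P(x,y). Per-cell terms -P(x,y)·log₂P(x,y):
  X=0: 0.3965, 0.4263, 0.2680
  X=1: 0.1262, 0.0000, 0.3187
  X=2: 0.5271, 0.3187, 0.3187
  (cells with P = 0 contribute 0)
Sum of the 9 terms: H(X,Y) = 2.7002 bits

Marginal of Y (column sums):
  P(Y=0) = 6/43 + 1/43 + 14/43 = 21/43
  P(Y=1) = 7/43 + 0 + 4/43 = 11/43
  P(Y=2) = 3/43 + 4/43 + 4/43 = 11/43
H(Y) = -[(21/43)·log₂(21/43) + (11/43)·log₂(11/43) + (11/43)·log₂(11/43)]
  = 0.5050 + 0.5031 + 0.5031 = 1.5112 bits

H(X|Y) = H(X,Y) - H(Y) = 2.7002 - 1.5112 = 1.1890 bits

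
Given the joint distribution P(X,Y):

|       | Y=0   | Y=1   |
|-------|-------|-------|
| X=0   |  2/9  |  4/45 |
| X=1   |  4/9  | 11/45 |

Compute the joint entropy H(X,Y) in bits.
1.8094 bits

H(X,Y) = -Σ_{x,y} P(x,y) log₂ P(x,y). Per-cell terms -P(x,y)·log₂P(x,y):
  X=0: 0.4822, 0.3104
  X=1: 0.5200, 0.4968
Sum of the 4 terms: H(X,Y) = 1.8094 bits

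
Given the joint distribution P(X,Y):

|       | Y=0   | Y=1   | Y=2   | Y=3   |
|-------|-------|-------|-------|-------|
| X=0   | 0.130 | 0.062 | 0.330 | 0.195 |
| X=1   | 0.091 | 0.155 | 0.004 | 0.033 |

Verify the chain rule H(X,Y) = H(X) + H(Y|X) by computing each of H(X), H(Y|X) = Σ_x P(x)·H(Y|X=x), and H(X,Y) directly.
H(X) = 0.8595 bits, H(Y|X) = 1.6854 bits, H(X,Y) = 2.5449 bits

Marginal of X (row sums):
  P(X=0) = 0.130 + 0.062 + 0.330 + 0.195 = 0.717
  P(X=1) = 0.091 + 0.155 + 0.004 + 0.033 = 0.283
H(X) = -[0.717·log₂(0.717) + 0.283·log₂(0.283)]
  = 0.3441 + 0.5154 = 0.8595 bits

H(Y|X) = Σ_x P(x)·H(Y|X=x):
  X=0: P(X=0) = 0.717, P(Y|X=0) = (130/717, 62/717, 110/239, 65/239) → H(Y|X=0) = 1.7782
  X=1: P(X=1) = 0.283, P(Y|X=1) = (91/283, 155/283, 4/283, 33/283) → H(Y|X=1) = 1.4504
H(Y|X) = 0.717·1.7782 + 0.283·1.4504 = 1.6854 bits

H(X,Y) = -Σ_{x,y} P(x,y) log₂ P(x,y). Per-cell terms -P(x,y)·log₂P(x,y):
  X=0: 0.3826, 0.2487, 0.5278, 0.4599
  X=1: 0.3147, 0.4169, 0.0319, 0.1624
Sum of the 8 terms: H(X,Y) = 2.5449 bits

Chain rule check:
  H(X) + H(Y|X) = 0.8595 + 1.6854 = 2.5449 bits
  H(X,Y) = 2.5449 bits
✓ Chain rule verified.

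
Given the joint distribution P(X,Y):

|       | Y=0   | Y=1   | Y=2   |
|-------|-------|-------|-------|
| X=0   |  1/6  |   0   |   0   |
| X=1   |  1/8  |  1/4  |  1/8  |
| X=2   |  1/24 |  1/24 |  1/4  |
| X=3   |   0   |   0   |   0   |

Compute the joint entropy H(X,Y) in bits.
2.5629 bits

H(X,Y) = -Σ_{x,y} P(x,y) log₂ P(x,y). Per-cell terms -P(x,y)·log₂P(x,y):
  X=0: 0.43083, 0.00000, 0.00000
  X=1: 0.37500, 0.50000, 0.37500
  X=2: 0.19104, 0.19104, 0.50000
  X=3: 0.00000, 0.00000, 0.00000
  (cells with P = 0 contribute 0)
Sum of the 12 terms: H(X,Y) = 2.5629 bits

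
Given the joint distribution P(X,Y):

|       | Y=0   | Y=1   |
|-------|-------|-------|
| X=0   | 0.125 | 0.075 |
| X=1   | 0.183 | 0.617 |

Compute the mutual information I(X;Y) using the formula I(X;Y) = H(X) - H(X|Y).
0.0793 bits

I(X;Y) = H(X) - H(X|Y)

Marginal of X (row sums):
  P(X=0) = 0.125 + 0.075 = 0.200
  P(X=1) = 0.183 + 0.617 = 0.800
H(X) = -[0.200·log₂(0.200) + 0.800·log₂(0.800)]
  = 0.4644 + 0.2575 = 0.7219 bits

Marginal of Y (column sums):
  P(Y=0) = 0.125 + 0.183 = 0.308
  P(Y=1) = 0.075 + 0.617 = 0.692
H(X|Y) = Σ_y P(y)·H(X|Y=y):
  Y=0: P(Y=0) = 0.308, P(X|Y=0) = (125/308, 183/308) → H(X|Y=0) = 0.9743
  Y=1: P(Y=1) = 0.692, P(X|Y=1) = (75/692, 617/692) → H(X|Y=1) = 0.4950
H(X|Y) = 0.308·0.9743 + 0.692·0.4950 = 0.6426 bits

I(X;Y) = H(X) - H(X|Y) = 0.7219 - 0.6426 = 0.0793 bits

Cross-check via I(X;Y) = H(X) + H(Y) - H(X,Y): computing H(Y) from the column sums and H(X,Y) from the 4 cells in the same way gives H(Y) = 0.8909 bits and H(X,Y) = 1.5335 bits, so
I(X;Y) = 0.7219 + 0.8909 - 1.5335 = 0.0793 bits ✓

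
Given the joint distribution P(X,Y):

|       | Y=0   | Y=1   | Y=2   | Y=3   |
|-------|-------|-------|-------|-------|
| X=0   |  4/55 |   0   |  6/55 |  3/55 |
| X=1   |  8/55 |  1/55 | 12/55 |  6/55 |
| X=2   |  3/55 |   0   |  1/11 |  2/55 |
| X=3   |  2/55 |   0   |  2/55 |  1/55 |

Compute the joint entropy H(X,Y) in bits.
3.3603 bits

H(X,Y) = -Σ_{x,y} P(x,y) log₂ P(x,y). Per-cell terms -P(x,y)·log₂P(x,y):
  X=0: 0.27501, 0.00000, 0.34870, 0.22889
  X=1: 0.40456, 0.10512, 0.47921, 0.34870
  X=2: 0.22889, 0.00000, 0.31449, 0.17387
  X=3: 0.17387, 0.00000, 0.17387, 0.10512
  (cells with P = 0 contribute 0)
Sum of the 16 terms: H(X,Y) = 3.3603 bits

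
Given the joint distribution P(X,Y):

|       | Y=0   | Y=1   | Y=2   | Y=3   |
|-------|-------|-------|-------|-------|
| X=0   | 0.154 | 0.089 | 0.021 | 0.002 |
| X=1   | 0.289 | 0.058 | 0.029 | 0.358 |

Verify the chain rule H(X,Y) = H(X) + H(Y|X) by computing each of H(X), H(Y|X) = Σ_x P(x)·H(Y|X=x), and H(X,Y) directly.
H(X) = 0.8357 bits, H(Y|X) = 1.4601 bits, H(X,Y) = 2.2957 bits

Marginal of X (row sums):
  P(X=0) = 0.154 + 0.089 + 0.021 + 0.002 = 0.266
  P(X=1) = 0.289 + 0.058 + 0.029 + 0.358 = 0.734
H(X) = -[0.266·log₂(0.266) + 0.734·log₂(0.734)]
  = 0.50819 + 0.32747 = 0.8357 bits

H(Y|X) = Σ_x P(x)·H(Y|X=x):
  X=0: P(X=0) = 0.266, P(Y|X=0) = (11/19, 89/266, 3/38, 1/133) → H(Y|X=0) = 1.32722
  X=1: P(X=1) = 0.734, P(Y|X=1) = (289/734, 29/367, 29/734, 179/367) → H(Y|X=1) = 1.50819
H(Y|X) = 0.266·1.32722 + 0.734·1.50819 = 1.4601 bits

H(X,Y) = -Σ_{x,y} P(x,y) log₂ P(x,y). Per-cell terms -P(x,y)·log₂P(x,y):
  X=0: 0.41565, 0.31061, 0.11704, 0.01793
  X=1: 0.51756, 0.23825, 0.14813, 0.53054
Sum of the 8 terms: H(X,Y) = 2.2957 bits

Chain rule check:
  H(X) + H(Y|X) = 0.8357 + 1.4601 = 2.2958 bits
  H(X,Y) = 2.2957 bits
✓ Chain rule verified (Δ = 0.0001 is 4-dp rounding noise: each of the three values was rounded independently).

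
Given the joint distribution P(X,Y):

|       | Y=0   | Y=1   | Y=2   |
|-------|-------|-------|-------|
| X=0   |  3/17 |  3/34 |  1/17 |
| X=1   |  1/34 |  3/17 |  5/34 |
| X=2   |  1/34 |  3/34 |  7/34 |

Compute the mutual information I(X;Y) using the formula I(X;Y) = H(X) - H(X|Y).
0.2151 bits

I(X;Y) = H(X) - H(X|Y)

Marginal of X (row sums):
  P(X=0) = 3/17 + 3/34 + 1/17 = 11/34
  P(X=1) = 1/34 + 3/17 + 5/34 = 6/17
  P(X=2) = 1/34 + 3/34 + 7/34 = 11/34
H(X) = -[(11/34)·log₂(11/34) + (6/17)·log₂(6/17) + (11/34)·log₂(11/34)]
  = 0.5267 + 0.5303 + 0.5267 = 1.5837 bits

Marginal of Y (column sums):
  P(Y=0) = 3/17 + 1/34 + 1/34 = 4/17
  P(Y=1) = 3/34 + 3/17 + 3/34 = 6/17
  P(Y=2) = 1/17 + 5/34 + 7/34 = 7/17
H(X|Y) = Σ_y P(y)·H(X|Y=y):
  Y=0: P(Y=0) = 4/17, P(X|Y=0) = (3/4, 1/8, 1/8) → H(X|Y=0) = 1.0613
  Y=1: P(Y=1) = 6/17, P(X|Y=1) = (1/4, 1/2, 1/4) → H(X|Y=1) = 1.5000
  Y=2: P(Y=2) = 7/17, P(X|Y=2) = (1/7, 5/14, 1/2) → H(X|Y=2) = 1.4316
H(X|Y) = (4/17)·1.0613 + (6/17)·1.5000 + (7/17)·1.4316 = 1.3686 bits

I(X;Y) = H(X) - H(X|Y) = 1.5837 - 1.3686 = 0.2151 bits

Cross-check via I(X;Y) = H(X) + H(Y) - H(X,Y): computing H(Y) from the column sums and H(X,Y) from the 9 cells in the same way gives H(Y) = 1.5486 bits and H(X,Y) = 2.9172 bits, so
I(X;Y) = 1.5837 + 1.5486 - 2.9172 = 0.2151 bits ✓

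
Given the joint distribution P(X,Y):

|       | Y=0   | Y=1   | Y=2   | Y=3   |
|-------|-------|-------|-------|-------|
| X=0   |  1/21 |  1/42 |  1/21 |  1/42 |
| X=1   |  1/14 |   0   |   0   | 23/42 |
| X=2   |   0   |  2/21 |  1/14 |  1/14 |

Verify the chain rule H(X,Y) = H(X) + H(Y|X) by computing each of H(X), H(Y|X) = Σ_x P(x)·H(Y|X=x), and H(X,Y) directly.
H(X) = 1.3223 bits, H(Y|X) = 0.9675 bits, H(X,Y) = 2.2898 bits

Marginal of X (row sums):
  P(X=0) = 1/21 + 1/42 + 1/21 + 1/42 = 1/7
  P(X=1) = 1/14 + 0 + 0 + 23/42 = 13/21
  P(X=2) = 0 + 2/21 + 1/14 + 1/14 = 5/21
H(X) = -[(1/7)·log₂(1/7) + (13/21)·log₂(13/21) + (5/21)·log₂(5/21)]
  = 0.40105 + 0.42831 + 0.49295 = 1.3223 bits

H(Y|X) = Σ_x P(x)·H(Y|X=x):
  X=0: P(X=0) = 1/7, P(Y|X=0) = (1/3, 1/6, 1/3, 1/6) → H(Y|X=0) = 1.91830
  X=1: P(X=1) = 13/21, P(Y|X=1) = (3/26, 0, 0, 23/26) → H(Y|X=1) = 0.51595
  X=2: P(X=2) = 5/21, P(Y|X=2) = (0, 2/5, 3/10, 3/10) → H(Y|X=2) = 1.57095
H(Y|X) = (1/7)·1.91830 + (13/21)·0.51595 + (5/21)·1.57095 = 0.9675 bits

H(X,Y) = -Σ_{x,y} P(x,y) log₂ P(x,y). Per-cell terms -P(x,y)·log₂P(x,y):
  X=0: 0.20916, 0.12839, 0.20916, 0.12839
  X=1: 0.27195, 0.00000, 0.00000, 0.47575
  X=2: 0.00000, 0.32308, 0.27195, 0.27195
  (cells with P = 0 contribute 0)
Sum of the 12 terms: H(X,Y) = 2.2898 bits

Chain rule check:
  H(X) + H(Y|X) = 1.3223 + 0.9675 = 2.2898 bits
  H(X,Y) = 2.2898 bits
✓ Chain rule verified.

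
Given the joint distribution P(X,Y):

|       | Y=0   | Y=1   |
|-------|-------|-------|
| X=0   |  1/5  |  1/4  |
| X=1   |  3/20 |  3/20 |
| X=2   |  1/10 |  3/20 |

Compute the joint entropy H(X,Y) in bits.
2.5282 bits

H(X,Y) = -Σ_{x,y} P(x,y) log₂ P(x,y). Per-cell terms -P(x,y)·log₂P(x,y):
  X=0: 0.46439, 0.50000
  X=1: 0.41054, 0.41054
  X=2: 0.33219, 0.41054
Sum of the 6 terms: H(X,Y) = 2.5282 bits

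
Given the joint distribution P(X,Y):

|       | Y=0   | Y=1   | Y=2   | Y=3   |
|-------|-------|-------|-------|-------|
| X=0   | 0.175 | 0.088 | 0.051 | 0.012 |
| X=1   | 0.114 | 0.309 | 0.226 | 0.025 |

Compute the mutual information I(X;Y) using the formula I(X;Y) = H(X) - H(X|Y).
0.1037 bits

I(X;Y) = H(X) - H(X|Y)

Marginal of X (row sums):
  P(X=0) = 0.175 + 0.088 + 0.051 + 0.012 = 0.326
  P(X=1) = 0.114 + 0.309 + 0.226 + 0.025 = 0.674
H(X) = -[0.326·log₂(0.326) + 0.674·log₂(0.674)]
  = 0.5272 + 0.3836 = 0.9108 bits

Marginal of Y (column sums):
  P(Y=0) = 0.175 + 0.114 = 0.289
  P(Y=1) = 0.088 + 0.309 = 0.397
  P(Y=2) = 0.051 + 0.226 = 0.277
  P(Y=3) = 0.012 + 0.025 = 0.037
H(X|Y) = Σ_y P(y)·H(X|Y=y):
  Y=0: P(Y=0) = 0.289, P(X|Y=0) = (175/289, 114/289) → H(X|Y=0) = 0.9676
  Y=1: P(Y=1) = 0.397, P(X|Y=1) = (88/397, 309/397) → H(X|Y=1) = 0.7632
  Y=2: P(Y=2) = 0.277, P(X|Y=2) = (51/277, 226/277) → H(X|Y=2) = 0.6890
  Y=3: P(Y=3) = 0.037, P(X|Y=3) = (12/37, 25/37) → H(X|Y=3) = 0.9090
H(X|Y) = 0.289·0.9676 + 0.397·0.7632 + 0.277·0.6890 + 0.037·0.9090 = 0.8071 bits

I(X;Y) = H(X) - H(X|Y) = 0.9108 - 0.8071 = 0.1037 bits

Cross-check via I(X;Y) = H(X) + H(Y) - H(X,Y): computing H(Y) from the column sums and H(X,Y) from the 8 cells in the same way gives H(Y) = 1.7357 bits and H(X,Y) = 2.5428 bits, so
I(X;Y) = 0.9108 + 1.7357 - 2.5428 = 0.1037 bits ✓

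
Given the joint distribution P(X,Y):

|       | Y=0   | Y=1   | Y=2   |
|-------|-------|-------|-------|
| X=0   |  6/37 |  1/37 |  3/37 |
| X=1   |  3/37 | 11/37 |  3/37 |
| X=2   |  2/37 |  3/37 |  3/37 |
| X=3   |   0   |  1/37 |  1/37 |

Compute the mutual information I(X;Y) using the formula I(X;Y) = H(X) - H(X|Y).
0.2192 bits

I(X;Y) = H(X) - H(X|Y)

Marginal of X (row sums):
  P(X=0) = 6/37 + 1/37 + 3/37 = 10/37
  P(X=1) = 3/37 + 11/37 + 3/37 = 17/37
  P(X=2) = 2/37 + 3/37 + 3/37 = 8/37
  P(X=3) = 0 + 1/37 + 1/37 = 2/37
H(X) = -[(10/37)·log₂(10/37) + (17/37)·log₂(17/37) + (8/37)·log₂(8/37) + (2/37)·log₂(2/37)]
  = 0.5101420 + 0.5155092 + 0.4777196 + 0.2275380 = 1.7309088 bits

Marginal of Y (column sums):
  P(Y=0) = 6/37 + 3/37 + 2/37 + 0 = 11/37
  P(Y=1) = 1/37 + 11/37 + 3/37 + 1/37 = 16/37
  P(Y=2) = 3/37 + 3/37 + 3/37 + 1/37 = 10/37
H(X|Y) = Σ_y P(y)·H(X|Y=y):
  Y=0: P(Y=0) = 11/37, P(X|Y=0) = (6/11, 3/11, 2/11, 0) → H(X|Y=0) = 1.4353714
  Y=1: P(Y=1) = 16/37, P(X|Y=1) = (1/16, 11/16, 3/16, 1/16) → H(X|Y=1) = 1.3244603
  Y=2: P(Y=2) = 10/37, P(X|Y=2) = (3/10, 3/10, 3/10, 1/10) → H(X|Y=2) = 1.8954618
H(X|Y) = (11/37)·1.4353714 + (16/37)·1.3244603 + (10/37)·1.8954618 = 1.5117586 bits

I(X;Y) = H(X) - H(X|Y) = 1.7309088 - 1.5117586 = 0.2192 bits

Cross-check via I(X;Y) = H(X) + H(Y) - H(X,Y): computing H(Y) from the column sums and H(X,Y) from the 12 cells in the same way gives H(Y) = 1.5534256 bits and H(X,Y) = 3.0651842 bits, so
I(X;Y) = 1.7309088 + 1.5534256 - 3.0651842 = 0.2192 bits ✓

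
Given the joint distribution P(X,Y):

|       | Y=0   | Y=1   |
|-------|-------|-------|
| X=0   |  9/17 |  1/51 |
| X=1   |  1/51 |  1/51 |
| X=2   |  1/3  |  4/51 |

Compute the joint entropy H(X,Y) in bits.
1.6358 bits

H(X,Y) = -Σ_{x,y} P(x,y) log₂ P(x,y). Per-cell terms -P(x,y)·log₂P(x,y):
  X=0: 0.48576, 0.11122
  X=1: 0.11122, 0.11122
  X=2: 0.52832, 0.28803
Sum of the 6 terms: H(X,Y) = 1.6358 bits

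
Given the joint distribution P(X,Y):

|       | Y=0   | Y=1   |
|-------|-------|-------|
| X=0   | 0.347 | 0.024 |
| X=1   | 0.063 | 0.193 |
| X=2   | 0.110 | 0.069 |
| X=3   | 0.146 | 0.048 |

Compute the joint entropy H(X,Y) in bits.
2.6003 bits

H(X,Y) = -Σ_{x,y} P(x,y) log₂ P(x,y). Per-cell terms -P(x,y)·log₂P(x,y):
  X=0: 0.529866, 0.129140
  X=1: 0.251276, 0.458052
  X=2: 0.350287, 0.266151
  X=3: 0.405290, 0.210279
Sum of the 8 terms: H(X,Y) = 2.6003 bits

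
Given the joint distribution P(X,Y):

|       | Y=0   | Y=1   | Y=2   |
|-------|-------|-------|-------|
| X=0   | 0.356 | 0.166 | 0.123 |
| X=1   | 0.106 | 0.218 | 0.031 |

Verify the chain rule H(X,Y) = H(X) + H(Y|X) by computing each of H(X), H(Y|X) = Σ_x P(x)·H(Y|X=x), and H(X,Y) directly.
H(X) = 0.9385 bits, H(Y|X) = 1.3716 bits, H(X,Y) = 2.3100 bits

Marginal of X (row sums):
  P(X=0) = 0.356 + 0.166 + 0.123 = 0.645
  P(X=1) = 0.106 + 0.218 + 0.031 = 0.355
H(X) = -[0.645·log₂(0.645) + 0.355·log₂(0.355)]
  = 0.40805 + 0.53041 = 0.9385 bits

H(Y|X) = Σ_x P(x)·H(Y|X=x):
  X=0: P(X=0) = 0.645, P(Y|X=0) = (356/645, 166/645, 41/215) → H(Y|X=0) = 1.43308
  X=1: P(X=1) = 0.355, P(Y|X=1) = (106/355, 218/355, 31/355) → H(Y|X=1) = 1.25983
H(Y|X) = 0.645·1.43308 + 0.355·1.25983 = 1.3716 bits

H(X,Y) = -Σ_{x,y} P(x,y) log₂ P(x,y). Per-cell terms -P(x,y)·log₂P(x,y):
  X=0: 0.53046, 0.43006, 0.37186
  X=1: 0.34321, 0.47908, 0.15536
Sum of the 6 terms: H(X,Y) = 2.3100 bits

Chain rule check:
  H(X) + H(Y|X) = 0.9385 + 1.3716 = 2.3101 bits
  H(X,Y) = 2.3100 bits
✓ Chain rule verified (Δ = 0.0001 is 4-dp rounding noise: each of the three values was rounded independently).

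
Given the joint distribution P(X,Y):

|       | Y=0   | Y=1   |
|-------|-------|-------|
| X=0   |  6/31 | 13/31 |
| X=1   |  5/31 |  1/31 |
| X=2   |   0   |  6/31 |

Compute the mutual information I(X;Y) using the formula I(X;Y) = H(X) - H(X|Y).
0.2610 bits

I(X;Y) = H(X) - H(X|Y)

Marginal of X (row sums):
  P(X=0) = 6/31 + 13/31 = 19/31
  P(X=1) = 5/31 + 1/31 = 6/31
  P(X=2) = 0 + 6/31 = 6/31
H(X) = -[(19/31)·log₂(19/31) + (6/31)·log₂(6/31) + (6/31)·log₂(6/31)]
  = 0.4328744 + 0.4585614 + 0.4585614 = 1.349997 bits

Marginal of Y (column sums):
  P(Y=0) = 6/31 + 5/31 + 0 = 11/31
  P(Y=1) = 13/31 + 1/31 + 6/31 = 20/31
H(X|Y) = Σ_y P(y)·H(X|Y=y):
  Y=0: P(Y=0) = 11/31, P(X|Y=0) = (6/11, 5/11, 0) → H(X|Y=0) = 0.9940302
  Y=1: P(Y=1) = 20/31, P(X|Y=1) = (13/20, 1/20, 3/10) → H(X|Y=1) = 1.1411535
H(X|Y) = (11/31)·0.9940302 + (20/31)·1.1411535 = 1.088948 bits

I(X;Y) = H(X) - H(X|Y) = 1.349997 - 1.088948 = 0.2610 bits

Cross-check via I(X;Y) = H(X) + H(Y) - H(X,Y): computing H(Y) from the column sums and H(X,Y) from the 6 cells in the same way gives H(Y) = 0.938315 bits and H(X,Y) = 2.027264 bits, so
I(X;Y) = 1.349997 + 0.938315 - 2.027264 = 0.2610 bits ✓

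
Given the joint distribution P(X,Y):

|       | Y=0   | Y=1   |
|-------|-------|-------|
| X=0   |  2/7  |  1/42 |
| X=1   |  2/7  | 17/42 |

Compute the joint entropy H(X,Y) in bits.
1.6893 bits

H(X,Y) = -Σ_{x,y} P(x,y) log₂ P(x,y). Per-cell terms -P(x,y)·log₂P(x,y):
  X=0: 0.51639, 0.12839
  X=1: 0.51639, 0.52816
Sum of the 4 terms: H(X,Y) = 1.6893 bits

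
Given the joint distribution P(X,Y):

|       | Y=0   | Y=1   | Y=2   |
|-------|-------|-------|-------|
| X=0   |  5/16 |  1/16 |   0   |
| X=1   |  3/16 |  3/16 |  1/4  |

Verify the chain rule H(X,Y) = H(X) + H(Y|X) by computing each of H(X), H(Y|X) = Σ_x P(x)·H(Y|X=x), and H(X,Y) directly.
H(X) = 0.9544 bits, H(Y|X) = 1.2256 bits, H(X,Y) = 2.1800 bits

Marginal of X (row sums):
  P(X=0) = 5/16 + 1/16 + 0 = 3/8
  P(X=1) = 3/16 + 3/16 + 1/4 = 5/8
H(X) = -[(3/8)·log₂(3/8) + (5/8)·log₂(5/8)]
  = 0.5306 + 0.4238 = 0.9544 bits

H(Y|X) = Σ_x P(x)·H(Y|X=x):
  X=0: P(X=0) = 3/8, P(Y|X=0) = (5/6, 1/6, 0) → H(Y|X=0) = 0.6500
  X=1: P(X=1) = 5/8, P(Y|X=1) = (3/10, 3/10, 2/5) → H(Y|X=1) = 1.5710
H(Y|X) = (3/8)·0.6500 + (5/8)·1.5710 = 1.2256 bits

H(X,Y) = -Σ_{x,y} P(x,y) log₂ P(x,y). Per-cell terms -P(x,y)·log₂P(x,y):
  X=0: 0.5244, 0.2500, 0.0000
  X=1: 0.4528, 0.4528, 0.5000
  (cells with P = 0 contribute 0)
Sum of the 6 terms: H(X,Y) = 2.1800 bits

Chain rule check:
  H(X) + H(Y|X) = 0.9544 + 1.2256 = 2.1800 bits
  H(X,Y) = 2.1800 bits
✓ Chain rule verified.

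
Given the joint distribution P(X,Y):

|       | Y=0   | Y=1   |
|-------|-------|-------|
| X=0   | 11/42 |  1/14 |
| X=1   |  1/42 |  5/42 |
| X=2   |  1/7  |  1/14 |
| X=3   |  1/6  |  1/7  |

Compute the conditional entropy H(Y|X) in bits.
0.8477 bits

H(Y|X) = H(X,Y) - H(X)

H(X,Y) = -Σ_{x,y} P(x,y) log₂ P(x,y). Per-cell terms -P(x,y)·log₂P(x,y):
  X=0: 0.50623, 0.27195
  X=1: 0.12839, 0.36552
  X=2: 0.40105, 0.27195
  X=3: 0.43083, 0.40105
Sum of the 8 terms: H(X,Y) = 2.7770 bits

Marginal of X (row sums):
  P(X=0) = 11/42 + 1/14 = 1/3
  P(X=1) = 1/42 + 5/42 = 1/7
  P(X=2) = 1/7 + 1/14 = 3/14
  P(X=3) = 1/6 + 1/7 = 13/42
H(X) = -[(1/3)·log₂(1/3) + (1/7)·log₂(1/7) + (3/14)·log₂(3/14) + (13/42)·log₂(13/42)]
  = 0.52832 + 0.40105 + 0.47623 + 0.52368 = 1.9293 bits

H(Y|X) = H(X,Y) - H(X) = 2.7770 - 1.9293 = 0.8477 bits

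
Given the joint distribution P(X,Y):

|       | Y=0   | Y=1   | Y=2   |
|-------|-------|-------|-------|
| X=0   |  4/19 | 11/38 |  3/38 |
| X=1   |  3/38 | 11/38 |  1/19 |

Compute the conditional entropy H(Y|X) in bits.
1.3287 bits

H(Y|X) = H(X,Y) - H(X)

H(X,Y) = -Σ_{x,y} P(x,y) log₂ P(x,y). Per-cell terms -P(x,y)·log₂P(x,y):
  X=0: 0.4732, 0.5177, 0.2892
  X=1: 0.2892, 0.5177, 0.2236
Sum of the 6 terms: H(X,Y) = 2.3106 bits

Marginal of X (row sums):
  P(X=0) = 4/19 + 11/38 + 3/38 = 11/19
  P(X=1) = 3/38 + 11/38 + 1/19 = 8/19
H(X) = -[(11/19)·log₂(11/19) + (8/19)·log₂(8/19)]
  = 0.4565 + 0.5254 = 0.9819 bits

H(Y|X) = H(X,Y) - H(X) = 2.3106 - 0.9819 = 1.3287 bits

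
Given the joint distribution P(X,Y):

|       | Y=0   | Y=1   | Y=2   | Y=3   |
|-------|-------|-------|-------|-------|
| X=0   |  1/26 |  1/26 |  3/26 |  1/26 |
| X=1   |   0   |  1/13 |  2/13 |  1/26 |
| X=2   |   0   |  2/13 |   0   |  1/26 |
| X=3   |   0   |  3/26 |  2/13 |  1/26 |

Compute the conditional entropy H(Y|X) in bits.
1.3562 bits

H(Y|X) = H(X,Y) - H(X)

H(X,Y) = -Σ_{x,y} P(x,y) log₂ P(x,y). Per-cell terms -P(x,y)·log₂P(x,y):
  X=0: 0.18079, 0.18079, 0.35948, 0.18079
  X=1: 0.00000, 0.28465, 0.41545, 0.18079
  X=2: 0.00000, 0.41545, 0.00000, 0.18079
  X=3: 0.00000, 0.35948, 0.41545, 0.18079
  (cells with P = 0 contribute 0)
Sum of the 16 terms: H(X,Y) = 3.3347 bits

Marginal of X (row sums):
  P(X=0) = 1/26 + 1/26 + 3/26 + 1/26 = 3/13
  P(X=1) = 0 + 1/13 + 2/13 + 1/26 = 7/26
  P(X=2) = 0 + 2/13 + 0 + 1/26 = 5/26
  P(X=3) = 0 + 3/26 + 2/13 + 1/26 = 4/13
H(X) = -[(3/13)·log₂(3/13) + (7/26)·log₂(7/26) + (5/26)·log₂(5/26) + (4/13)·log₂(4/13)]
  = 0.48819 + 0.50968 + 0.45741 + 0.52321 = 1.9785 bits

H(Y|X) = H(X,Y) - H(X) = 3.3347 - 1.9785 = 1.3562 bits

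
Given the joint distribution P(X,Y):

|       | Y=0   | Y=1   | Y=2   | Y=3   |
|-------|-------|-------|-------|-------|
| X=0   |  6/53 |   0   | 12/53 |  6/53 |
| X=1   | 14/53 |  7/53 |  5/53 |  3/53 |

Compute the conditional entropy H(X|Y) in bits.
0.7688 bits

H(X|Y) = H(X,Y) - H(Y)

H(X,Y) = -Σ_{x,y} P(x,y) log₂ P(x,y). Per-cell terms -P(x,y)·log₂P(x,y):
  X=0: 0.35581, 0.00000, 0.48520, 0.35581
  X=1: 0.50732, 0.38574, 0.32132, 0.23451
  (cells with P = 0 contribute 0)
Sum of the 8 terms: H(X,Y) = 2.6457 bits

Marginal of Y (column sums):
  P(Y=0) = 6/53 + 14/53 = 20/53
  P(Y=1) = 0 + 7/53 = 7/53
  P(Y=2) = 12/53 + 5/53 = 17/53
  P(Y=3) = 6/53 + 3/53 = 9/53
H(Y) = -[(20/53)·log₂(20/53) + (7/53)·log₂(7/53) + (17/53)·log₂(17/53) + (9/53)·log₂(9/53)]
  = 0.53056 + 0.38574 + 0.52618 + 0.43438 = 1.8769 bits

H(X|Y) = H(X,Y) - H(Y) = 2.6457 - 1.8769 = 0.7688 bits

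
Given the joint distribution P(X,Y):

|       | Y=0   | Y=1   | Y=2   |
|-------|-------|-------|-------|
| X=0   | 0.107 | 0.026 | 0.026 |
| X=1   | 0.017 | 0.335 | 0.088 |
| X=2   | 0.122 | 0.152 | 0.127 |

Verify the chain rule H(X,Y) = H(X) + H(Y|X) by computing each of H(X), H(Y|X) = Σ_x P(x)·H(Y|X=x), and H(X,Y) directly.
H(X) = 1.4716 bits, H(Y|X) = 1.2457 bits, H(X,Y) = 2.7173 bits

Marginal of X (row sums):
  P(X=0) = 0.107 + 0.026 + 0.026 = 0.159
  P(X=1) = 0.017 + 0.335 + 0.088 = 0.440
  P(X=2) = 0.122 + 0.152 + 0.127 = 0.401
H(X) = -[0.159·log₂(0.159) + 0.440·log₂(0.440) + 0.401·log₂(0.401)]
  = 0.42181 + 0.52115 + 0.52865 = 1.4716 bits

H(Y|X) = Σ_x P(x)·H(Y|X=x):
  X=0: P(X=0) = 0.159, P(Y|X=0) = (107/159, 26/159, 26/159) → H(Y|X=0) = 1.23892
  X=1: P(X=1) = 0.440, P(Y|X=1) = (17/440, 67/88, 1/5) → H(Y|X=1) = 0.94522
  X=2: P(X=2) = 0.401, P(Y|X=2) = (122/401, 152/401, 127/401) → H(Y|X=2) = 1.57814
H(Y|X) = 0.159·1.23892 + 0.440·0.94522 + 0.401·1.57814 = 1.2457 bits

H(X,Y) = -Σ_{x,y} P(x,y) log₂ P(x,y). Per-cell terms -P(x,y)·log₂P(x,y):
  X=0: 0.34500, 0.13690, 0.13690
  X=1: 0.09993, 0.52855, 0.30856
  X=2: 0.37028, 0.41311, 0.37809
Sum of the 9 terms: H(X,Y) = 2.7173 bits

Chain rule check:
  H(X) + H(Y|X) = 1.4716 + 1.2457 = 2.7173 bits
  H(X,Y) = 2.7173 bits
✓ Chain rule verified.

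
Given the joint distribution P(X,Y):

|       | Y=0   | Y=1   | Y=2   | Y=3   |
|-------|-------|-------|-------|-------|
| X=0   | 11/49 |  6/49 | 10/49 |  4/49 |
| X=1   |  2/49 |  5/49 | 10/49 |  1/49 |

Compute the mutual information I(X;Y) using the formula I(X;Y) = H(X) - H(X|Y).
0.0793 bits

I(X;Y) = H(X) - H(X|Y)

Marginal of X (row sums):
  P(X=0) = 11/49 + 6/49 + 10/49 + 4/49 = 31/49
  P(X=1) = 2/49 + 5/49 + 10/49 + 1/49 = 18/49
H(X) = -[(31/49)·log₂(31/49) + (18/49)·log₂(18/49)]
  = 0.4179 + 0.5307 = 0.9486 bits

Marginal of Y (column sums):
  P(Y=0) = 11/49 + 2/49 = 13/49
  P(Y=1) = 6/49 + 5/49 = 11/49
  P(Y=2) = 10/49 + 10/49 = 20/49
  P(Y=3) = 4/49 + 1/49 = 5/49
H(X|Y) = Σ_y P(y)·H(X|Y=y):
  Y=0: P(Y=0) = 13/49, P(X|Y=0) = (11/13, 2/13) → H(X|Y=0) = 0.6194
  Y=1: P(Y=1) = 11/49, P(X|Y=1) = (6/11, 5/11) → H(X|Y=1) = 0.9940
  Y=2: P(Y=2) = 20/49, P(X|Y=2) = (1/2, 1/2) → H(X|Y=2) = 1.0000
  Y=3: P(Y=3) = 5/49, P(X|Y=3) = (4/5, 1/5) → H(X|Y=3) = 0.7219
H(X|Y) = (13/49)·0.6194 + (11/49)·0.9940 + (20/49)·1.0000 + (5/49)·0.7219 = 0.8693 bits

I(X;Y) = H(X) - H(X|Y) = 0.9486 - 0.8693 = 0.0793 bits

Cross-check via I(X;Y) = H(X) + H(Y) - H(X,Y): computing H(Y) from the column sums and H(X,Y) from the 8 cells in the same way gives H(Y) = 1.8554 bits and H(X,Y) = 2.7247 bits, so
I(X;Y) = 0.9486 + 1.8554 - 2.7247 = 0.0793 bits ✓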